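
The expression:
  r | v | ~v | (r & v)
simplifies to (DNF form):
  True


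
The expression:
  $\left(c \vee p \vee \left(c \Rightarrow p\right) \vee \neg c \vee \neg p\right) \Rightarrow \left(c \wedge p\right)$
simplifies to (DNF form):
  $c \wedge p$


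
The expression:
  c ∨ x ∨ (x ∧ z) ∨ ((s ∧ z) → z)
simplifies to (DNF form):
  True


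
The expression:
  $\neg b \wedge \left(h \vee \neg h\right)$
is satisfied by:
  {b: False}


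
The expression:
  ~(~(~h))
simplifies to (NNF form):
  ~h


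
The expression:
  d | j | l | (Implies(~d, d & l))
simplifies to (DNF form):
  d | j | l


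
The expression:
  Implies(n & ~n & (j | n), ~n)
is always true.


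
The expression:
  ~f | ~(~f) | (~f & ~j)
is always true.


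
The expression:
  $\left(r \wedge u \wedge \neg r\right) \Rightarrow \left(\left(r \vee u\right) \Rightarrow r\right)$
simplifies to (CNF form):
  $\text{True}$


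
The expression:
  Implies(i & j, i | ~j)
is always true.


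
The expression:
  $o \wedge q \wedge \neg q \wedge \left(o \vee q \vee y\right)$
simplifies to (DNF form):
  $\text{False}$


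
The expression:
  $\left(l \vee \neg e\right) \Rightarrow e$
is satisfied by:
  {e: True}


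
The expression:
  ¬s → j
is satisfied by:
  {s: True, j: True}
  {s: True, j: False}
  {j: True, s: False}


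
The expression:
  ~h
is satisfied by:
  {h: False}


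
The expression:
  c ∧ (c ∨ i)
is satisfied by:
  {c: True}


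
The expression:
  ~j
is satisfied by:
  {j: False}


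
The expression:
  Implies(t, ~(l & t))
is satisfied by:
  {l: False, t: False}
  {t: True, l: False}
  {l: True, t: False}


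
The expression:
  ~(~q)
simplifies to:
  q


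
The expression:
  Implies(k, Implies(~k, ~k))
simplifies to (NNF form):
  True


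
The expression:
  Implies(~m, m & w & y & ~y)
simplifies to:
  m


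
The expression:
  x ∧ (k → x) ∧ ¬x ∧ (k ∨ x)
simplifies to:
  False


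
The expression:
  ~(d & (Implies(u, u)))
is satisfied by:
  {d: False}


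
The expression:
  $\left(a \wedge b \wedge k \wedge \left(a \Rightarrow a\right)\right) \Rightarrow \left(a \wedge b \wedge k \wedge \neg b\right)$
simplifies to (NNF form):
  $\neg a \vee \neg b \vee \neg k$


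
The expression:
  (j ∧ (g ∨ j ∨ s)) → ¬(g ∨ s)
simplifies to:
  (¬g ∧ ¬s) ∨ ¬j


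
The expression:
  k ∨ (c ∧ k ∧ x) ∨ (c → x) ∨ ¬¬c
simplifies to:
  True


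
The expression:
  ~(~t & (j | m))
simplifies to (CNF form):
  (t | ~j) & (t | ~m)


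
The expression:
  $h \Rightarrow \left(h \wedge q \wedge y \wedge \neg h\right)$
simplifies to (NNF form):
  $\neg h$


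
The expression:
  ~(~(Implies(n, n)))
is always true.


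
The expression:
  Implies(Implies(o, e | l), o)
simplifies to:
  o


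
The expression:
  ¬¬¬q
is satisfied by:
  {q: False}


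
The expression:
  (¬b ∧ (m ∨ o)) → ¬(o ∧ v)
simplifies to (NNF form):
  b ∨ ¬o ∨ ¬v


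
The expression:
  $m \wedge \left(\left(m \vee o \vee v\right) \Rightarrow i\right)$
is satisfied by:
  {m: True, i: True}


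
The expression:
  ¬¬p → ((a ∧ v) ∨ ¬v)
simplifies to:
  a ∨ ¬p ∨ ¬v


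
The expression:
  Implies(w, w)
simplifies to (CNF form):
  True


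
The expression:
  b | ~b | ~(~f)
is always true.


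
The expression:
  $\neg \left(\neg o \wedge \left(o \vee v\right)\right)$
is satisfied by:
  {o: True, v: False}
  {v: False, o: False}
  {v: True, o: True}


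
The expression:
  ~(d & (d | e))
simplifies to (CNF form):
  ~d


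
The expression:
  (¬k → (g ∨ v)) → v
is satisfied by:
  {v: True, g: False, k: False}
  {v: True, k: True, g: False}
  {v: True, g: True, k: False}
  {v: True, k: True, g: True}
  {k: False, g: False, v: False}


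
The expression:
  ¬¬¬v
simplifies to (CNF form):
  ¬v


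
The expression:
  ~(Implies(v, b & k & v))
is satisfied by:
  {v: True, k: False, b: False}
  {b: True, v: True, k: False}
  {k: True, v: True, b: False}


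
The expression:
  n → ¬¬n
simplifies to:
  True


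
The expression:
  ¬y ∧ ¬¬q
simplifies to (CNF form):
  q ∧ ¬y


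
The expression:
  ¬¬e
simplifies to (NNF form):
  e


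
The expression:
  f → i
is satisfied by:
  {i: True, f: False}
  {f: False, i: False}
  {f: True, i: True}


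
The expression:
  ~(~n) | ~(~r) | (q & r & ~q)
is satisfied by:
  {r: True, n: True}
  {r: True, n: False}
  {n: True, r: False}


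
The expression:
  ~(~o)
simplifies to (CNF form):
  o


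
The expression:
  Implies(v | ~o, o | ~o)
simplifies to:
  True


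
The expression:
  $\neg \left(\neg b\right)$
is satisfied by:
  {b: True}


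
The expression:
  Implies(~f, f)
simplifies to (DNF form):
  f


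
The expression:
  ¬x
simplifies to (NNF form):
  ¬x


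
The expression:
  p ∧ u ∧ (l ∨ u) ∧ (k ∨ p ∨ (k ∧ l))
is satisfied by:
  {p: True, u: True}


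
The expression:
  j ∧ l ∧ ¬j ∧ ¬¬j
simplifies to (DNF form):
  False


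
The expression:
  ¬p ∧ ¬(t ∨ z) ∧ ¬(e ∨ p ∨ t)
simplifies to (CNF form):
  ¬e ∧ ¬p ∧ ¬t ∧ ¬z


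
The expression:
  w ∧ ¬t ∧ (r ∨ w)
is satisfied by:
  {w: True, t: False}


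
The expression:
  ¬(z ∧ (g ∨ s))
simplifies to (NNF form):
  (¬g ∧ ¬s) ∨ ¬z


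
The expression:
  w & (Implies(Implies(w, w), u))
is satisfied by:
  {u: True, w: True}


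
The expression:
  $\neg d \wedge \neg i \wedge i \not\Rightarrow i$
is never true.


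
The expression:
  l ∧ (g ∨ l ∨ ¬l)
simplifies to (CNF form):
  l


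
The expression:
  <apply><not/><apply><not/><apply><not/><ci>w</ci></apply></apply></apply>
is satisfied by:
  {w: False}


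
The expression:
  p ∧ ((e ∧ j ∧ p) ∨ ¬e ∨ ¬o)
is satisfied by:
  {j: True, p: True, e: False, o: False}
  {p: True, o: False, j: False, e: False}
  {o: True, j: True, p: True, e: False}
  {o: True, p: True, j: False, e: False}
  {e: True, j: True, p: True, o: False}
  {e: True, p: True, o: False, j: False}
  {e: True, o: True, p: True, j: True}


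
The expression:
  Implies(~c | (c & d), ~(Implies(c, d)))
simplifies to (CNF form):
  c & ~d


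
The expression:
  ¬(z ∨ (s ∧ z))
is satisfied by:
  {z: False}


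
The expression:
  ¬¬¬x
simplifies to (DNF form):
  ¬x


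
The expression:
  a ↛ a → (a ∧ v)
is always true.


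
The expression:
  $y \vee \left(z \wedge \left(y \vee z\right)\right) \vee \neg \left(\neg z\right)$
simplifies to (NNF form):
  $y \vee z$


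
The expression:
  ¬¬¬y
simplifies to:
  ¬y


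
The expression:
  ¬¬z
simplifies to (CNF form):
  z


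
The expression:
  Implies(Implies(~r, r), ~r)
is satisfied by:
  {r: False}


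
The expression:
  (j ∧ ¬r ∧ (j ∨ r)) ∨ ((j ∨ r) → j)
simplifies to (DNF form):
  j ∨ ¬r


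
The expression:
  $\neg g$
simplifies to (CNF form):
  $\neg g$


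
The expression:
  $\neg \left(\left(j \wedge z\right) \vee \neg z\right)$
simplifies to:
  $z \wedge \neg j$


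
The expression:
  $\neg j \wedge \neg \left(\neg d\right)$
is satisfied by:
  {d: True, j: False}


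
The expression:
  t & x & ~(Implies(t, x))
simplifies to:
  False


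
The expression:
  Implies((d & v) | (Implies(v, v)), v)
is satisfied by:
  {v: True}


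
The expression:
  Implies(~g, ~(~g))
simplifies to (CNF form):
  g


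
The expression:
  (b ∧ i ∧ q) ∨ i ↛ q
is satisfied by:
  {i: True, b: True, q: False}
  {i: True, q: False, b: False}
  {i: True, b: True, q: True}


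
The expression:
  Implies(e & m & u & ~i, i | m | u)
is always true.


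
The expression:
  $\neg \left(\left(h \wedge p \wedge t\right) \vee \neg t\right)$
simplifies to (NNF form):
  $t \wedge \left(\neg h \vee \neg p\right)$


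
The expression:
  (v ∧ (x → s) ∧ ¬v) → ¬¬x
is always true.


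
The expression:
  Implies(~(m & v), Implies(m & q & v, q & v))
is always true.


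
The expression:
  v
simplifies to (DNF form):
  v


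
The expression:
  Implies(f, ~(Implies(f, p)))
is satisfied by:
  {p: False, f: False}
  {f: True, p: False}
  {p: True, f: False}


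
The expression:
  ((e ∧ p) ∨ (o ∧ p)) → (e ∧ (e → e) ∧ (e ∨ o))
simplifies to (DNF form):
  e ∨ ¬o ∨ ¬p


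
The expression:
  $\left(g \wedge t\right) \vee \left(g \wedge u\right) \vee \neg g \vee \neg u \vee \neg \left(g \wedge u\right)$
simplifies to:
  $\text{True}$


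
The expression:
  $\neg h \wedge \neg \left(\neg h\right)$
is never true.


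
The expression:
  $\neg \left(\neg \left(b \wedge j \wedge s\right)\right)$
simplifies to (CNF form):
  $b \wedge j \wedge s$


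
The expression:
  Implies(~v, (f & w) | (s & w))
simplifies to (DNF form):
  v | (f & w) | (s & w)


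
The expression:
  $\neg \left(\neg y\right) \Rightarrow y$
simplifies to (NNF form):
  $\text{True}$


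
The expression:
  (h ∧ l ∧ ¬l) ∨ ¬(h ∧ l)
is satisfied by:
  {l: False, h: False}
  {h: True, l: False}
  {l: True, h: False}


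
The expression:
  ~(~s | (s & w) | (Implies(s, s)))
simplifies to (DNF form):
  False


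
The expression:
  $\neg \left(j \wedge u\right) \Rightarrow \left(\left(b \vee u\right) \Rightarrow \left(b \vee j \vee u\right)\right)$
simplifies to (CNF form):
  $\text{True}$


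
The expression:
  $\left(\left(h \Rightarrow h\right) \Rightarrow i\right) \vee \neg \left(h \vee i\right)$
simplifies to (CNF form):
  $i \vee \neg h$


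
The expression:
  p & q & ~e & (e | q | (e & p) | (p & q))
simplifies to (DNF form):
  p & q & ~e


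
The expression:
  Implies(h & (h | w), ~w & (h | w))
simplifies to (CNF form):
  ~h | ~w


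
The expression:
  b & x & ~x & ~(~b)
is never true.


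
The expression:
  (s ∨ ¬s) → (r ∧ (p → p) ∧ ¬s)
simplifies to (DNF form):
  r ∧ ¬s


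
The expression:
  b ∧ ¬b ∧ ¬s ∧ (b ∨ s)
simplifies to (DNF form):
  False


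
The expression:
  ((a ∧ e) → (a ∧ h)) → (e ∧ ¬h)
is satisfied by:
  {e: True, h: False}


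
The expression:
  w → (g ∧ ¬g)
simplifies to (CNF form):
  ¬w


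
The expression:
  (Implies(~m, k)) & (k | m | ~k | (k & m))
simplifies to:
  k | m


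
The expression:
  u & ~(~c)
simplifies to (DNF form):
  c & u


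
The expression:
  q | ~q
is always true.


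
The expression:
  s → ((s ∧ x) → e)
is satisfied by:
  {e: True, s: False, x: False}
  {s: False, x: False, e: False}
  {x: True, e: True, s: False}
  {x: True, s: False, e: False}
  {e: True, s: True, x: False}
  {s: True, e: False, x: False}
  {x: True, s: True, e: True}


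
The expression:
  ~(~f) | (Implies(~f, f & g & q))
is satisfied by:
  {f: True}


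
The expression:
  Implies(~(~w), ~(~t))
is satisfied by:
  {t: True, w: False}
  {w: False, t: False}
  {w: True, t: True}


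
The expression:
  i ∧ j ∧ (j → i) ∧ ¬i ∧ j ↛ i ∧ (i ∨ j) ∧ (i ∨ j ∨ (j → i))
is never true.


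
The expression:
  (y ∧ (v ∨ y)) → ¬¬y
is always true.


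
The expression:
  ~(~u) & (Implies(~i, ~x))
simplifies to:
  u & (i | ~x)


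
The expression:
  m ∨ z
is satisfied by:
  {z: True, m: True}
  {z: True, m: False}
  {m: True, z: False}


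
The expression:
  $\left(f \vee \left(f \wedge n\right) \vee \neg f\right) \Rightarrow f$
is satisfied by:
  {f: True}


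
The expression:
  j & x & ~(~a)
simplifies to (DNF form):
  a & j & x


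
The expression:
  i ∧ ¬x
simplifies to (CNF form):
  i ∧ ¬x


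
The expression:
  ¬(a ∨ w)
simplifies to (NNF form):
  ¬a ∧ ¬w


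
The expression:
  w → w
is always true.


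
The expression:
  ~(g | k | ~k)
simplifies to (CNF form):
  False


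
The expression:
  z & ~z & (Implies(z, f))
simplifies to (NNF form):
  False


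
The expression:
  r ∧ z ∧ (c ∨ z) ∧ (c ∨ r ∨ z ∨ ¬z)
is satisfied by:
  {r: True, z: True}


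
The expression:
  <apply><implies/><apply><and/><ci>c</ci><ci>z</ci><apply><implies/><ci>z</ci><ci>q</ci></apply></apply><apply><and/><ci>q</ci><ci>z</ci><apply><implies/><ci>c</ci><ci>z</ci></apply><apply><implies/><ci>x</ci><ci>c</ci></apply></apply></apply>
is always true.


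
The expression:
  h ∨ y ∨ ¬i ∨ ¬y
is always true.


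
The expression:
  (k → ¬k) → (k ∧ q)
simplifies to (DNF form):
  k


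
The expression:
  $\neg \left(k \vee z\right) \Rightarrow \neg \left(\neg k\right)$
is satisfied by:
  {k: True, z: True}
  {k: True, z: False}
  {z: True, k: False}


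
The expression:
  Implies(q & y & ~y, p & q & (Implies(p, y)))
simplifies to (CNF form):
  True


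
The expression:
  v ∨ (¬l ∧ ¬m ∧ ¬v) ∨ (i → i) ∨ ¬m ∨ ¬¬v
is always true.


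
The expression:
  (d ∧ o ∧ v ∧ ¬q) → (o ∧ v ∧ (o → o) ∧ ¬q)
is always true.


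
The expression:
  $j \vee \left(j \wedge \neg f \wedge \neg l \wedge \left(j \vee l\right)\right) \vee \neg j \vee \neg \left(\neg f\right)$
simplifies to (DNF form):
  $\text{True}$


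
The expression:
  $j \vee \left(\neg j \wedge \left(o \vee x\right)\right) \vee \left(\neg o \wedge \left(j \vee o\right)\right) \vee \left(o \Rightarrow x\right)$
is always true.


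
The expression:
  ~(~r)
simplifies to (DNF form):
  r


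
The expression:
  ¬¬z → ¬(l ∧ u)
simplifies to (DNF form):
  ¬l ∨ ¬u ∨ ¬z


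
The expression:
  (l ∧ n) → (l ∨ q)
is always true.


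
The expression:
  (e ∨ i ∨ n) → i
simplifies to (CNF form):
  (i ∨ ¬e) ∧ (i ∨ ¬n)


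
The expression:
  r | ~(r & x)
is always true.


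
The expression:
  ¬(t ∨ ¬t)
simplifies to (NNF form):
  False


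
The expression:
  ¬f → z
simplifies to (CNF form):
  f ∨ z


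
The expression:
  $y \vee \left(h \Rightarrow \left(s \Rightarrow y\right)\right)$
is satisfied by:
  {y: True, s: False, h: False}
  {s: False, h: False, y: False}
  {h: True, y: True, s: False}
  {h: True, s: False, y: False}
  {y: True, s: True, h: False}
  {s: True, y: False, h: False}
  {h: True, s: True, y: True}


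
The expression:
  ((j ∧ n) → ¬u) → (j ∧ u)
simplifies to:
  j ∧ u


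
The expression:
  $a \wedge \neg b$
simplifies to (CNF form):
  $a \wedge \neg b$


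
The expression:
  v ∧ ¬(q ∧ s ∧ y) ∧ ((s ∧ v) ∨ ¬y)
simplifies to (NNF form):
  v ∧ (s ∨ ¬y) ∧ (¬q ∨ ¬y)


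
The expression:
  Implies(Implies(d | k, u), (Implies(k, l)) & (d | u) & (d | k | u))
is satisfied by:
  {d: True, u: True, l: True, k: False}
  {d: True, u: True, l: False, k: False}
  {u: True, l: True, d: False, k: False}
  {u: True, d: False, l: False, k: False}
  {d: True, l: True, u: False, k: False}
  {d: True, l: False, u: False, k: False}
  {d: True, k: True, u: True, l: True}
  {k: True, u: True, l: True, d: False}
  {k: True, d: True, l: True, u: False}
  {k: True, d: True, l: False, u: False}
  {k: True, l: True, u: False, d: False}
  {k: True, l: False, u: False, d: False}


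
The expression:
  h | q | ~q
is always true.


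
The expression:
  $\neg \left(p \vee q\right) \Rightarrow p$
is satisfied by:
  {q: True, p: True}
  {q: True, p: False}
  {p: True, q: False}


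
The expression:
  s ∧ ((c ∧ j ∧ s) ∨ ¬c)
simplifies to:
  s ∧ (j ∨ ¬c)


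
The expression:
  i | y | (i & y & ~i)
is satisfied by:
  {i: True, y: True}
  {i: True, y: False}
  {y: True, i: False}


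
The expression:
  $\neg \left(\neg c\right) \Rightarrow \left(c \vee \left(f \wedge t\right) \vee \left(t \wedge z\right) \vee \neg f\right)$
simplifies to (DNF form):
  $\text{True}$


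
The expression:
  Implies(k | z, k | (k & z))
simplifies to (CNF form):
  k | ~z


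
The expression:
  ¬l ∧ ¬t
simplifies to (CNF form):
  ¬l ∧ ¬t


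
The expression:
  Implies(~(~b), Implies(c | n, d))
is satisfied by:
  {d: True, c: False, b: False, n: False}
  {n: True, d: True, c: False, b: False}
  {d: True, c: True, n: False, b: False}
  {n: True, d: True, c: True, b: False}
  {n: False, c: False, d: False, b: False}
  {n: True, c: False, d: False, b: False}
  {c: True, n: False, d: False, b: False}
  {n: True, c: True, d: False, b: False}
  {b: True, d: True, n: False, c: False}
  {b: True, n: True, d: True, c: False}
  {b: True, d: True, c: True, n: False}
  {b: True, n: True, d: True, c: True}
  {b: True, n: False, c: False, d: False}


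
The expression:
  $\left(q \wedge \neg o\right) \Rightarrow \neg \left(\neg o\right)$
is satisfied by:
  {o: True, q: False}
  {q: False, o: False}
  {q: True, o: True}


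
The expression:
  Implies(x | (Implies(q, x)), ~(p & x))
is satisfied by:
  {p: False, x: False}
  {x: True, p: False}
  {p: True, x: False}


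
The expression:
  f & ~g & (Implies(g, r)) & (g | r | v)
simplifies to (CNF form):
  f & ~g & (r | v)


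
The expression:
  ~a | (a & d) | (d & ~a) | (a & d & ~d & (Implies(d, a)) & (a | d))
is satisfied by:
  {d: True, a: False}
  {a: False, d: False}
  {a: True, d: True}


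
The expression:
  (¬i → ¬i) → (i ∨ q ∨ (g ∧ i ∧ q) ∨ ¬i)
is always true.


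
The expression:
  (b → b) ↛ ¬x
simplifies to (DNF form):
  x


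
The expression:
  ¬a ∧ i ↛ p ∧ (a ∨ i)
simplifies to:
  i ∧ ¬a ∧ ¬p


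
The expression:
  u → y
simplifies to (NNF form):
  y ∨ ¬u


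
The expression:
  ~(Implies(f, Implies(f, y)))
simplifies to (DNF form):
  f & ~y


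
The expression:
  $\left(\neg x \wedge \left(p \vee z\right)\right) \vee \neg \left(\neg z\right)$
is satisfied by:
  {z: True, p: True, x: False}
  {z: True, p: False, x: False}
  {x: True, z: True, p: True}
  {x: True, z: True, p: False}
  {p: True, x: False, z: False}


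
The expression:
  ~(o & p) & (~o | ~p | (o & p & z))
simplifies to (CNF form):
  ~o | ~p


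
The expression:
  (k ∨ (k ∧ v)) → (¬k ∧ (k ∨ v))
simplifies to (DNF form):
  ¬k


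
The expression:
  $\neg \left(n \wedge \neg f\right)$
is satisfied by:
  {f: True, n: False}
  {n: False, f: False}
  {n: True, f: True}


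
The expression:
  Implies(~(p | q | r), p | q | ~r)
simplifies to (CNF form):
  True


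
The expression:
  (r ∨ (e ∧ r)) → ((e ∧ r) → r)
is always true.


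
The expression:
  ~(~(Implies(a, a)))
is always true.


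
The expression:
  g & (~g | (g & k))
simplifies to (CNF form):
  g & k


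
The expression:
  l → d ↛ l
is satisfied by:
  {l: False}


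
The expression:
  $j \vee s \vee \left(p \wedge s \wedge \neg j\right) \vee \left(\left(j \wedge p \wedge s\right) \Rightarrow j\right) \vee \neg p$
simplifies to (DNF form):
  $\text{True}$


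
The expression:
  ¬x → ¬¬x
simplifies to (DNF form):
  x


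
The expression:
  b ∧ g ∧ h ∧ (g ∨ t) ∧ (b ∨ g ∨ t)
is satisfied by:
  {h: True, b: True, g: True}


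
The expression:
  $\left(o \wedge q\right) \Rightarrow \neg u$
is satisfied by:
  {u: False, q: False, o: False}
  {o: True, u: False, q: False}
  {q: True, u: False, o: False}
  {o: True, q: True, u: False}
  {u: True, o: False, q: False}
  {o: True, u: True, q: False}
  {q: True, u: True, o: False}


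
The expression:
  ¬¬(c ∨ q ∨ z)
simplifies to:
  c ∨ q ∨ z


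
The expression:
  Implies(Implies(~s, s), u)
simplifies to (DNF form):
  u | ~s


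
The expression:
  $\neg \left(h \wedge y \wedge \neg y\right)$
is always true.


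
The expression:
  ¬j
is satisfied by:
  {j: False}


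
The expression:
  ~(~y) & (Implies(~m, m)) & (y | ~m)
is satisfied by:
  {m: True, y: True}


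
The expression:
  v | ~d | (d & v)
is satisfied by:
  {v: True, d: False}
  {d: False, v: False}
  {d: True, v: True}


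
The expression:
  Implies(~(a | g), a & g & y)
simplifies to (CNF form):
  a | g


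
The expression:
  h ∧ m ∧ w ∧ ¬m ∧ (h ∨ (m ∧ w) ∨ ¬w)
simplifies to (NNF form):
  False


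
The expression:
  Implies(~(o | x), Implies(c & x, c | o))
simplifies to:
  True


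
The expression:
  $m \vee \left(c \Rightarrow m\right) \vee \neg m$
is always true.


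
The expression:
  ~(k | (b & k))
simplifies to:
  ~k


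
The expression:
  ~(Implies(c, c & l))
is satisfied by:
  {c: True, l: False}


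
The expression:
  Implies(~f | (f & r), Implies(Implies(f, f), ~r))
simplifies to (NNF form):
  ~r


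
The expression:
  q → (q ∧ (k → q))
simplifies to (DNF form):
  True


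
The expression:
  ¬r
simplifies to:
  ¬r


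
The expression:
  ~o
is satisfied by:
  {o: False}


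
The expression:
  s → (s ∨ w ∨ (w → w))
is always true.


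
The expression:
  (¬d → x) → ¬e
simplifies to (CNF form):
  (¬d ∨ ¬e) ∧ (¬e ∨ ¬x)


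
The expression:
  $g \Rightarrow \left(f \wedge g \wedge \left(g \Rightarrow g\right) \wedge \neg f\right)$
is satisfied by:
  {g: False}


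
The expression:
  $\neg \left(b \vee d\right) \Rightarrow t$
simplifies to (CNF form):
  $b \vee d \vee t$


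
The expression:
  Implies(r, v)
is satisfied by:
  {v: True, r: False}
  {r: False, v: False}
  {r: True, v: True}


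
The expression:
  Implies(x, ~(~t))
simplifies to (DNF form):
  t | ~x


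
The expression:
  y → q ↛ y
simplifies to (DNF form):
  ¬y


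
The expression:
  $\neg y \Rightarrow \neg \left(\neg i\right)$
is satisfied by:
  {i: True, y: True}
  {i: True, y: False}
  {y: True, i: False}


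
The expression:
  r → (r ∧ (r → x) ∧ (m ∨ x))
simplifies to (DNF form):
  x ∨ ¬r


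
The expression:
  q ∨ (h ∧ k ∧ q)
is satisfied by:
  {q: True}


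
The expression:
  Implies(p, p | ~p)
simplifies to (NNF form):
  True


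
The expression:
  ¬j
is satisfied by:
  {j: False}


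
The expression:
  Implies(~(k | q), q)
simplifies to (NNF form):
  k | q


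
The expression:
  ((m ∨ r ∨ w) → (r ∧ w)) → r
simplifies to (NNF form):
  m ∨ r ∨ w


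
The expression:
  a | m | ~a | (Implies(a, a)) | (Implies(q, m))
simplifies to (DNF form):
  True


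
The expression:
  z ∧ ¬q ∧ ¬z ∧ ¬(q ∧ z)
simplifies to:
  False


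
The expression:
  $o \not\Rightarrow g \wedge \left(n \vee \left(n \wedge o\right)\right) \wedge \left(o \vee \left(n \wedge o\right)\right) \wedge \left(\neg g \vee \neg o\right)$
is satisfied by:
  {o: True, n: True, g: False}


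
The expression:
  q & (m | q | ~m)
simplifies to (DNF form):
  q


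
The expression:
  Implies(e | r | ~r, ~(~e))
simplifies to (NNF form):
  e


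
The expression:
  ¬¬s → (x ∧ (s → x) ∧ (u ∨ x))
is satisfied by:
  {x: True, s: False}
  {s: False, x: False}
  {s: True, x: True}


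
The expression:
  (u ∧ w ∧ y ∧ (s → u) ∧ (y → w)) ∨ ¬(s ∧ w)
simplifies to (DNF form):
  (u ∧ y) ∨ ¬s ∨ ¬w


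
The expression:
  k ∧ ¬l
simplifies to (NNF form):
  k ∧ ¬l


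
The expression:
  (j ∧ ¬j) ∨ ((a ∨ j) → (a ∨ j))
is always true.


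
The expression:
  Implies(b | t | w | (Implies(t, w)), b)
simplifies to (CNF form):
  b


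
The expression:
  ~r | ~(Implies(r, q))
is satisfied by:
  {q: False, r: False}
  {r: True, q: False}
  {q: True, r: False}


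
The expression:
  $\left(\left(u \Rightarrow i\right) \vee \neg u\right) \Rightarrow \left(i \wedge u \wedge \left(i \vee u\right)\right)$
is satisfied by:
  {u: True}


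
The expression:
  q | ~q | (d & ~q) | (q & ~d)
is always true.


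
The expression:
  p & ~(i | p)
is never true.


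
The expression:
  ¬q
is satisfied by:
  {q: False}


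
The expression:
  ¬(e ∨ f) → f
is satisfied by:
  {e: True, f: True}
  {e: True, f: False}
  {f: True, e: False}


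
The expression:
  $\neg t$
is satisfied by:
  {t: False}


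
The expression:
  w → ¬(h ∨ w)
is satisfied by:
  {w: False}


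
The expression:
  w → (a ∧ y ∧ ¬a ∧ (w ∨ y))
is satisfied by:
  {w: False}


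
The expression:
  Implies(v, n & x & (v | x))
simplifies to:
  ~v | (n & x)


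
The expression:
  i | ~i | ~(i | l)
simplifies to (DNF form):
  True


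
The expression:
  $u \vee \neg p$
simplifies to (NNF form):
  $u \vee \neg p$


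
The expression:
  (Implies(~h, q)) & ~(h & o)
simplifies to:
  (h & ~o) | (q & ~h)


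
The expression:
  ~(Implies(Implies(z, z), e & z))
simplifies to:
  ~e | ~z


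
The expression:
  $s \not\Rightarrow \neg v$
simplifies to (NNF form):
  $s \wedge v$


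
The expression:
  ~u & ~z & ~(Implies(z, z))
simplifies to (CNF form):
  False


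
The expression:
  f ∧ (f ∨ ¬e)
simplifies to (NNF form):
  f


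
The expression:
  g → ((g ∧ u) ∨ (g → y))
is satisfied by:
  {y: True, u: True, g: False}
  {y: True, g: False, u: False}
  {u: True, g: False, y: False}
  {u: False, g: False, y: False}
  {y: True, u: True, g: True}
  {y: True, g: True, u: False}
  {u: True, g: True, y: False}


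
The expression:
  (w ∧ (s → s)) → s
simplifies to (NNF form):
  s ∨ ¬w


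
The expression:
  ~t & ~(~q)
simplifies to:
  q & ~t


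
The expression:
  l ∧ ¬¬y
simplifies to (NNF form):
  l ∧ y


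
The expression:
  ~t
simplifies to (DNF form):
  ~t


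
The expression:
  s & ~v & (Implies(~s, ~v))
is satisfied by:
  {s: True, v: False}


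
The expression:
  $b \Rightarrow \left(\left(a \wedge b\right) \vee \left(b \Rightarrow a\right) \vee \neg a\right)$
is always true.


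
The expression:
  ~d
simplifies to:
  ~d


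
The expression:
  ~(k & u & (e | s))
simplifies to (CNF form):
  (~e | ~k | ~u) & (~k | ~s | ~u)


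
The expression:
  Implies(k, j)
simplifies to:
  j | ~k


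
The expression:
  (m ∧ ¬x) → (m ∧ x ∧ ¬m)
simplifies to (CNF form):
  x ∨ ¬m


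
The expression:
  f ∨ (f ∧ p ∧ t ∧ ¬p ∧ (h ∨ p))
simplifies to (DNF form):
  f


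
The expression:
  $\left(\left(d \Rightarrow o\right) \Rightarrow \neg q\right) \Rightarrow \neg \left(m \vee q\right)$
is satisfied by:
  {q: True, o: True, d: False, m: False}
  {q: True, d: False, m: False, o: False}
  {q: True, o: True, m: True, d: False}
  {q: True, m: True, d: False, o: False}
  {q: True, o: True, d: True, m: False}
  {q: True, o: True, d: True, m: True}
  {o: True, d: False, m: False, q: False}
  {o: False, d: False, m: False, q: False}
  {o: True, d: True, m: False, q: False}
  {d: True, o: False, m: False, q: False}


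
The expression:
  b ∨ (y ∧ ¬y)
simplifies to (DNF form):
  b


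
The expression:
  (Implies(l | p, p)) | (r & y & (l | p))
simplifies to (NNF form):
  p | ~l | (r & y)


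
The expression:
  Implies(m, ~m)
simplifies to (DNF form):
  ~m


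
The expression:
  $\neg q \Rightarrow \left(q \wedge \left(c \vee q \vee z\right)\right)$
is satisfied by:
  {q: True}


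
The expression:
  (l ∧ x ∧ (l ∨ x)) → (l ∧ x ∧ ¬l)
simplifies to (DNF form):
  ¬l ∨ ¬x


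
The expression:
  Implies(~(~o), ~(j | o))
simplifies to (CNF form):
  ~o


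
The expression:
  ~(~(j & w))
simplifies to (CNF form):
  j & w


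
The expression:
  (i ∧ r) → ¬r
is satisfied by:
  {i: False, r: False}
  {r: True, i: False}
  {i: True, r: False}


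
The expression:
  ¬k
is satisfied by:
  {k: False}


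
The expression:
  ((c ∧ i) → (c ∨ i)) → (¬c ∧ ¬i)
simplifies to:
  ¬c ∧ ¬i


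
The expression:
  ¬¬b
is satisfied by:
  {b: True}


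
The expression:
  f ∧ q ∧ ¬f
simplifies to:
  False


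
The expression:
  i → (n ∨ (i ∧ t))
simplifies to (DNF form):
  n ∨ t ∨ ¬i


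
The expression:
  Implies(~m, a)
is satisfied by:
  {a: True, m: True}
  {a: True, m: False}
  {m: True, a: False}


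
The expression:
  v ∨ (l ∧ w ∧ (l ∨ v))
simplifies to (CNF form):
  (l ∨ v) ∧ (v ∨ w)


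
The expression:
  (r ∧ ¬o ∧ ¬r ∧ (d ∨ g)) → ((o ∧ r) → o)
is always true.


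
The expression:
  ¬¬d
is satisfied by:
  {d: True}


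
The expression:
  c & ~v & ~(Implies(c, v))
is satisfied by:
  {c: True, v: False}


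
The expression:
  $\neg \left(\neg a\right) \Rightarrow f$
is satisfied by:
  {f: True, a: False}
  {a: False, f: False}
  {a: True, f: True}


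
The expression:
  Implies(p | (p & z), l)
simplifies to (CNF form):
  l | ~p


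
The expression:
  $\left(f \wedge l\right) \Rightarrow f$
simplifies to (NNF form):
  $\text{True}$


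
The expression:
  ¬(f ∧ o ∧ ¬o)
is always true.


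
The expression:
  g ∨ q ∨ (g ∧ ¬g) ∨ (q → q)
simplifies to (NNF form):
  True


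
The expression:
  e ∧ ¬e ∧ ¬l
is never true.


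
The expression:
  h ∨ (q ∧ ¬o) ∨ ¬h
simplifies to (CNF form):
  True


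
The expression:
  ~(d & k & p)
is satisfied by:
  {p: False, k: False, d: False}
  {d: True, p: False, k: False}
  {k: True, p: False, d: False}
  {d: True, k: True, p: False}
  {p: True, d: False, k: False}
  {d: True, p: True, k: False}
  {k: True, p: True, d: False}


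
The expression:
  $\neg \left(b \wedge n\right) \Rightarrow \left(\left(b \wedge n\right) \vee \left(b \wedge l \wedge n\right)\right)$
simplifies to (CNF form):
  $b \wedge n$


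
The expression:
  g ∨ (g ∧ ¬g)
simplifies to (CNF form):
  g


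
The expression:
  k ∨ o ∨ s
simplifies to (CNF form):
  k ∨ o ∨ s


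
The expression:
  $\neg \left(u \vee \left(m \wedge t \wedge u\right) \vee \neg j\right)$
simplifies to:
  $j \wedge \neg u$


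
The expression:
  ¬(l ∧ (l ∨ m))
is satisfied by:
  {l: False}


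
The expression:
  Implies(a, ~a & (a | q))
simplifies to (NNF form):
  ~a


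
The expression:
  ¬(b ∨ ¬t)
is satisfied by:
  {t: True, b: False}


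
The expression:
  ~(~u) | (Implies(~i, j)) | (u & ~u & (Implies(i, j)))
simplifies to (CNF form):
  i | j | u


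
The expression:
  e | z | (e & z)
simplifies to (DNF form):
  e | z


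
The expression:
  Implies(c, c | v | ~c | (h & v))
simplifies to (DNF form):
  True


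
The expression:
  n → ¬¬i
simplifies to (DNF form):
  i ∨ ¬n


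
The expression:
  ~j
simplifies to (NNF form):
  ~j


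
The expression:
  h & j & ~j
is never true.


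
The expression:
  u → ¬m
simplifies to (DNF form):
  ¬m ∨ ¬u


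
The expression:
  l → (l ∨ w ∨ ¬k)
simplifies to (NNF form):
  True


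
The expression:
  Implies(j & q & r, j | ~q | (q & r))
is always true.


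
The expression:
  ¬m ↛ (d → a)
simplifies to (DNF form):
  d ∧ ¬a ∧ ¬m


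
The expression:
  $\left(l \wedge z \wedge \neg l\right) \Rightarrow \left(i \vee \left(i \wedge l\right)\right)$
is always true.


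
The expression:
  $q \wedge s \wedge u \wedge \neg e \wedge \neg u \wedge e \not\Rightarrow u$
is never true.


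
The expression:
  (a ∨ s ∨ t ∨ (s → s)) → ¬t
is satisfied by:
  {t: False}


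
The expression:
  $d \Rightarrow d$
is always true.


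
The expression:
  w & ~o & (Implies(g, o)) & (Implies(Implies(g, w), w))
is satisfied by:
  {w: True, g: False, o: False}


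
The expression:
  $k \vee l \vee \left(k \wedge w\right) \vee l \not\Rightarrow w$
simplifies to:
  $k \vee l$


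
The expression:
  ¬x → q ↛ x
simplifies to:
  q ∨ x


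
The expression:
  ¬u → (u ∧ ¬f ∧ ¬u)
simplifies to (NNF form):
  u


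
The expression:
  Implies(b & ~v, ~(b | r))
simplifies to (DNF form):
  v | ~b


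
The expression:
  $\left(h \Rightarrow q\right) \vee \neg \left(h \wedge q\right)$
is always true.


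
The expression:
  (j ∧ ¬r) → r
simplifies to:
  r ∨ ¬j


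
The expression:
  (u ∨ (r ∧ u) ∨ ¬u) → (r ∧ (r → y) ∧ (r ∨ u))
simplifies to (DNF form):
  r ∧ y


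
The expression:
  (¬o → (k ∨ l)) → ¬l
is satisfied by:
  {l: False}


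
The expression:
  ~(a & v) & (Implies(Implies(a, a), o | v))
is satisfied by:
  {o: True, v: False, a: False}
  {a: True, o: True, v: False}
  {v: True, o: True, a: False}
  {v: True, o: False, a: False}


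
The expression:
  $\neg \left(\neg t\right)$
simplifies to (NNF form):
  $t$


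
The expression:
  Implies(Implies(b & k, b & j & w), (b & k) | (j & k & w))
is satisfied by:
  {k: True, b: True, w: True, j: True}
  {k: True, b: True, w: True, j: False}
  {k: True, b: True, j: True, w: False}
  {k: True, b: True, j: False, w: False}
  {k: True, w: True, j: True, b: False}


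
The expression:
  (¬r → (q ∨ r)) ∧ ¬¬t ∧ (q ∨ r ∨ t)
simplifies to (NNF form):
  t ∧ (q ∨ r)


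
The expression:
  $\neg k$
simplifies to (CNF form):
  $\neg k$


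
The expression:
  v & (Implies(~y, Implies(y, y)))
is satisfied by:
  {v: True}


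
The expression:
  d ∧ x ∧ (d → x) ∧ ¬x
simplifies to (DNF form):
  False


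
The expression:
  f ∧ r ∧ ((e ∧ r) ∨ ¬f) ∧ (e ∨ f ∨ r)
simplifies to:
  e ∧ f ∧ r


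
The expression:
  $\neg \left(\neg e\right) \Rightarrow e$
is always true.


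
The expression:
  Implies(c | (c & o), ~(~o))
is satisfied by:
  {o: True, c: False}
  {c: False, o: False}
  {c: True, o: True}


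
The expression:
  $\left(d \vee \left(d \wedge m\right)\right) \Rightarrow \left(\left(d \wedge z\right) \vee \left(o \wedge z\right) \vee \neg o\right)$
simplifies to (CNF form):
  $z \vee \neg d \vee \neg o$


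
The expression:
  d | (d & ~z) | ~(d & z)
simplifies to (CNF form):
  True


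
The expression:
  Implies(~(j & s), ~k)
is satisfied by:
  {s: True, j: True, k: False}
  {s: True, j: False, k: False}
  {j: True, s: False, k: False}
  {s: False, j: False, k: False}
  {s: True, k: True, j: True}


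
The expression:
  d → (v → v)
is always true.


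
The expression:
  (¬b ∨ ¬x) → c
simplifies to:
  c ∨ (b ∧ x)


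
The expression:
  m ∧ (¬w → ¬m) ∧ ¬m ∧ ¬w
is never true.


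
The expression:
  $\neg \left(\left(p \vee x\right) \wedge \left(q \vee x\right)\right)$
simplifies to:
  $\neg x \wedge \left(\neg p \vee \neg q\right)$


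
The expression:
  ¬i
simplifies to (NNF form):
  ¬i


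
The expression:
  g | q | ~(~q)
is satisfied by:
  {q: True, g: True}
  {q: True, g: False}
  {g: True, q: False}


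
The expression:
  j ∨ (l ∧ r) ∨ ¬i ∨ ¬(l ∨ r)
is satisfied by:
  {j: True, l: False, i: False, r: False}
  {r: True, j: True, l: False, i: False}
  {j: True, l: True, r: False, i: False}
  {r: True, j: True, l: True, i: False}
  {r: False, l: False, j: False, i: False}
  {r: True, l: False, j: False, i: False}
  {l: True, r: False, j: False, i: False}
  {r: True, l: True, j: False, i: False}
  {i: True, j: True, r: False, l: False}
  {i: True, r: True, j: True, l: False}
  {i: True, j: True, l: True, r: False}
  {i: True, r: True, j: True, l: True}
  {i: True, r: False, l: False, j: False}
  {i: True, r: True, l: True, j: False}


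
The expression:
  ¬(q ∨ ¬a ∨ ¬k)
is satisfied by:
  {a: True, k: True, q: False}


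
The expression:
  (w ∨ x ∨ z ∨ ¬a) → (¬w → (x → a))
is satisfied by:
  {a: True, w: True, x: False}
  {a: True, w: False, x: False}
  {w: True, a: False, x: False}
  {a: False, w: False, x: False}
  {a: True, x: True, w: True}
  {a: True, x: True, w: False}
  {x: True, w: True, a: False}


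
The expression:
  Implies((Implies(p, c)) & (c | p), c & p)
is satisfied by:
  {p: True, c: False}
  {c: False, p: False}
  {c: True, p: True}


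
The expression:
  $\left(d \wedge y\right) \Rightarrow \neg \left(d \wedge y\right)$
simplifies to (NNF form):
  $\neg d \vee \neg y$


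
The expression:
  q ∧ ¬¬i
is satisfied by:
  {i: True, q: True}


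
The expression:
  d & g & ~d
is never true.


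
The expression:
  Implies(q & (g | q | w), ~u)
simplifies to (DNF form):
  ~q | ~u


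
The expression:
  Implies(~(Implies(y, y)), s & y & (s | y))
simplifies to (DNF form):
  True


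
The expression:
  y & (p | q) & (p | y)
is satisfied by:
  {q: True, p: True, y: True}
  {q: True, y: True, p: False}
  {p: True, y: True, q: False}


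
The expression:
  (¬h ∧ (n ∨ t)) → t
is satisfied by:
  {t: True, h: True, n: False}
  {t: True, h: False, n: False}
  {h: True, t: False, n: False}
  {t: False, h: False, n: False}
  {n: True, t: True, h: True}
  {n: True, t: True, h: False}
  {n: True, h: True, t: False}


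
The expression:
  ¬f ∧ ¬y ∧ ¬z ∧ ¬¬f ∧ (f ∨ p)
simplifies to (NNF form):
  False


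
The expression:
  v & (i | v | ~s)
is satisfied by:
  {v: True}


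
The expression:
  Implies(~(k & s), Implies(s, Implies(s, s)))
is always true.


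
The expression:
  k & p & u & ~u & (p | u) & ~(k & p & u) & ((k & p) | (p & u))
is never true.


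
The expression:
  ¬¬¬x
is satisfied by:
  {x: False}


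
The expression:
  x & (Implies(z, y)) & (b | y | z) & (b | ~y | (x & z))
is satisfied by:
  {b: True, y: True, x: True, z: False}
  {b: True, x: True, y: False, z: False}
  {b: True, z: True, y: True, x: True}
  {z: True, y: True, x: True, b: False}


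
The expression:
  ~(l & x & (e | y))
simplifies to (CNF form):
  (~e | ~l | ~x) & (~l | ~x | ~y)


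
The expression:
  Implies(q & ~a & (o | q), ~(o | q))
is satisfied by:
  {a: True, q: False}
  {q: False, a: False}
  {q: True, a: True}


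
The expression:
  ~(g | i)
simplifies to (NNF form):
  ~g & ~i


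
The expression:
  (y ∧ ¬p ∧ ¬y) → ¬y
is always true.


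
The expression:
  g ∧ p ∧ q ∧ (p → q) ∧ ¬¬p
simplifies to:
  g ∧ p ∧ q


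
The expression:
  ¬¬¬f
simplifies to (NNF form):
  ¬f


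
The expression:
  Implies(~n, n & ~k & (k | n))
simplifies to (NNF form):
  n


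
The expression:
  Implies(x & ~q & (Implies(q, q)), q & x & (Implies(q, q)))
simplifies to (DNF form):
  q | ~x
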